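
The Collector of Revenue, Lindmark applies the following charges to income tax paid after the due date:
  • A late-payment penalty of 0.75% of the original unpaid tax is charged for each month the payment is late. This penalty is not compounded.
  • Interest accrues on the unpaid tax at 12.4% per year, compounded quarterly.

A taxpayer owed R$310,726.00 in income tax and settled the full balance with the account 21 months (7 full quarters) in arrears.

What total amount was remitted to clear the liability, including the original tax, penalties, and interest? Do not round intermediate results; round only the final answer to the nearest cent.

R$433,697.87

Late-payment penalty: 21 × 0.75% × R$310,726.00 = R$48,939.35…
Interest (12.4%/yr ÷ 4 = 3.1%/quarter): R$310,726.00 × ((1 + 0.031)^7 − 1) = R$74,032.5252…
Total = R$310,726.00 + R$48,939.3450 + R$74,032.5252… = R$433,697.87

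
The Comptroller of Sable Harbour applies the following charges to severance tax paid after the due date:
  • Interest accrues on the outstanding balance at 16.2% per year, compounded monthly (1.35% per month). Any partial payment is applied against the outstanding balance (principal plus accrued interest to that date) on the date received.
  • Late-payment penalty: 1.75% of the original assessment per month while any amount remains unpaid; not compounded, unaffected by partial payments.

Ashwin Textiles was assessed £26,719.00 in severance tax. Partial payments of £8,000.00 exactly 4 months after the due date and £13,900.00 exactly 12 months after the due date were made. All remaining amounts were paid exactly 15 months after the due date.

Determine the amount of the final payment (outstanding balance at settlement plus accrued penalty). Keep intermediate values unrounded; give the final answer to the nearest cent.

£15,943.68

Balance at month 4: £26,719.0000 × (1 + 0.0135)^4 = £28,191.3071…
After £8,000.00 payment: £28,191.3071… − £8,000.00 = £20,191.3071…
Balance at month 12: £20,191.3071… × (1 + 0.0135)^8 = £22,477.8339…
After £13,900.00 payment: £22,477.8339… − £13,900.00 = £8,577.8339…
Balance at month 15: £8,577.8339… × (1 + 0.0135)^3 = £8,929.9472…
Penalty: 15 × 1.75% × £26,719.00 = £7,013.74…
Final settlement = outstanding balance + penalty = £8,929.9472… + £7,013.74… = £15,943.68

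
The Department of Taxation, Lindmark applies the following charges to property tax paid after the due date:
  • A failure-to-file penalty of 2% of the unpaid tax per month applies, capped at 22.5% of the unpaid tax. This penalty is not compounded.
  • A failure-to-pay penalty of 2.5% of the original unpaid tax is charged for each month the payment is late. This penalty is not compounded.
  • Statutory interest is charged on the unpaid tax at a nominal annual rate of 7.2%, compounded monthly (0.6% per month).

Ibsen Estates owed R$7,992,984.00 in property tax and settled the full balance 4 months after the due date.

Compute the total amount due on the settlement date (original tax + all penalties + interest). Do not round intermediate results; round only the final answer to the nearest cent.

Failure-to-file: 4 × 2% × R$7,992,984.00 = R$639,438.72 (under the 22.5% cap)
Failure-to-pay penalty = 2.5% × R$7,992,984.00 × 4 mo = R$799,298.40
Interest: R$7,992,984.00 × ((1 + 0.006)^4 − 1) = R$7,992,984.00 × 0.0242169… = R$193,565.0168…
Total = R$7,992,984.00 + R$1,438,737.1200 + R$193,565.0168… = R$9,625,286.14

R$9,625,286.14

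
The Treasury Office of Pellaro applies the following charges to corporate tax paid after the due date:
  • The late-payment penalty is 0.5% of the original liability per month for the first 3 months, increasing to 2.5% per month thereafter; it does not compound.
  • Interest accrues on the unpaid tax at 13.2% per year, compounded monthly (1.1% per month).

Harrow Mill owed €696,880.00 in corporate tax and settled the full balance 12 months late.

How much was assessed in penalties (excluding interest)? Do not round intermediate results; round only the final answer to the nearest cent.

€167,251.20

Penalty, months 1–3: 3 × 0.5% × €696,880.00 = €10,453.20
Penalty, months 4–12: 9 × 2.5% × €696,880.00 = €156,798.00
Total penalty = €10,453.20 + €156,798.00 = €167,251.20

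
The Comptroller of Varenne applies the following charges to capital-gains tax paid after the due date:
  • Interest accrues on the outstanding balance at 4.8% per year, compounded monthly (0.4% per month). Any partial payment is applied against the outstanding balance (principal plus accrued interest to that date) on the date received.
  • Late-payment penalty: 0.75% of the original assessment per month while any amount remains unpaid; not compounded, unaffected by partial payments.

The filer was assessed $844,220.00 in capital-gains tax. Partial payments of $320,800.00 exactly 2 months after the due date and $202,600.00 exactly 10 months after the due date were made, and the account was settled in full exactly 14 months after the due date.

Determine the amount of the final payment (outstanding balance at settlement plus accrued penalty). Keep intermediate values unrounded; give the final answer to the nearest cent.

$438,985.67

Balance at month 2: $844,220.0000 × (1 + 0.004)^2 = $850,987.2675…
After $320,800.00 payment: $850,987.2675… − $320,800.00 = $530,187.2675…
Balance at month 10: $530,187.2675… × (1 + 0.004)^8 = $547,392.6937…
After $202,600.00 payment: $547,392.6937… − $202,600.00 = $344,792.6937…
Balance at month 14: $344,792.6937… × (1 + 0.004)^4 = $350,342.5653…
Penalty: 14 × 0.75% × $844,220.00 = $88,643.10
Final settlement = outstanding balance + penalty = $350,342.5653… + $88,643.10 = $438,985.67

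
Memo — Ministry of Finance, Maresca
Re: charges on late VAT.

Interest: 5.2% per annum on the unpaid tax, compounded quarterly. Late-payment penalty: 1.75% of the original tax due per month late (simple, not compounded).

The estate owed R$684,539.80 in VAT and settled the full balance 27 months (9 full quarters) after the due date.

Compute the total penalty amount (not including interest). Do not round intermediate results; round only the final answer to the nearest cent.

R$323,445.06

Late-payment penalty = 1.75% × R$684,539.80 × 27 mo = R$323,445.06…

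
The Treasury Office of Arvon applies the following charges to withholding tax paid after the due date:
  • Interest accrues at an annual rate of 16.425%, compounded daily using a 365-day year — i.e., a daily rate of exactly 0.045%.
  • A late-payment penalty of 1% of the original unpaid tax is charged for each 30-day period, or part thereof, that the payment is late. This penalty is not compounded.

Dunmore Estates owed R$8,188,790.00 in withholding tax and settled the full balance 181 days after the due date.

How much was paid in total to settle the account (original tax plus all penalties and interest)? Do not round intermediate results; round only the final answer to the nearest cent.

Penalty periods: ⌈181/30⌉ = 7; penalty = 7 × 1% × R$8,188,790.00 = R$573,215.30
Interest: R$8,188,790.00 × ((1 + 0.00045)^181 − 1) = R$8,188,790.00 × 0.08483910… = R$694,729.5575…
Total = R$8,188,790.00 + R$573,215.3000 + R$694,729.5575… = R$9,456,734.86

R$9,456,734.86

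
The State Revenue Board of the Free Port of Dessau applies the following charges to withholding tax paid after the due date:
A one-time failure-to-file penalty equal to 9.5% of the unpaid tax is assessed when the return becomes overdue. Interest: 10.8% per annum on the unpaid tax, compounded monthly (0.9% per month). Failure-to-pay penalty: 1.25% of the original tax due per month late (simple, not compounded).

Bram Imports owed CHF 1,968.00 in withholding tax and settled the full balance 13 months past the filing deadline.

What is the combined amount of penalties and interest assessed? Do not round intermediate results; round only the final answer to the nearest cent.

CHF 749.87

Failure-to-file penalty: 9.5% × CHF 1,968.00 = CHF 186.96
Failure-to-pay penalty = 1.25% × CHF 1,968.00 × 13 mo = CHF 319.80
Interest: CHF 1,968.00 × ((1 + 0.009)^13 − 1) = CHF 1,968.00 × 0.1235313… = CHF 243.1095…
Penalties + interest = CHF 506.7600 + CHF 243.1095… = CHF 749.87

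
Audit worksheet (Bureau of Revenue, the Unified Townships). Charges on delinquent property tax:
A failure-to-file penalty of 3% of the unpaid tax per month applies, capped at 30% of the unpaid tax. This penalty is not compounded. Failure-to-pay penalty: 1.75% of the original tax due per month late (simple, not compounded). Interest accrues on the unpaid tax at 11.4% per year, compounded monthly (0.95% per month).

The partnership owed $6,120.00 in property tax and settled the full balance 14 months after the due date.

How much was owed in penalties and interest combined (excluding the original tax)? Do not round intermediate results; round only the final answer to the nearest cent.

Failure-to-file: 14 × 3% × $6,120.00 = $2,570.40, capped at 30% × $6,120.00 = $1,836.00
Failure-to-pay penalty: 14 × 1.75% × $6,120.00 = $1,499.40
Interest: $6,120.00 × ((1 + 0.0095)^14 − 1) = $6,120.00 × 0.1415331… = $866.1828…
Penalties + interest = $3,335.4000 + $866.1828… = $4,201.58

$4,201.58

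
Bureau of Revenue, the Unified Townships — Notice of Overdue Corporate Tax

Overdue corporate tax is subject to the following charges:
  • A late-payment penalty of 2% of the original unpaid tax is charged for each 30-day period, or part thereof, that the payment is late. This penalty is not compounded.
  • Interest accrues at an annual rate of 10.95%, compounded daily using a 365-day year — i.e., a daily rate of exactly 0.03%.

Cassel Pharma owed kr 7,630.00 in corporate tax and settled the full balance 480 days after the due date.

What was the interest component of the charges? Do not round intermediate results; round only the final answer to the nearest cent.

kr 1,181.58

Interest: kr 7,630.00 × ((1 + 0.0003)^480 − 1) = kr 7,630.00 × 0.15485917… = kr 1,181.5755…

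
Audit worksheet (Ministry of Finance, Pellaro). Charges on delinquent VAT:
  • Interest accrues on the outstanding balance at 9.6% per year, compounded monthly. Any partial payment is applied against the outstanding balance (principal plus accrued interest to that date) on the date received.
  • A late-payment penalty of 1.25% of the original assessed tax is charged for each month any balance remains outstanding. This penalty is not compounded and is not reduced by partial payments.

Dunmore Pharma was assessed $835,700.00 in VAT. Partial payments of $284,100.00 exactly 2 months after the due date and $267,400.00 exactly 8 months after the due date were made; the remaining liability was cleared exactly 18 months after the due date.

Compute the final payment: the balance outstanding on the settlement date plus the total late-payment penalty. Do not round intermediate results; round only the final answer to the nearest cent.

$540,307.26

Monthly rate = 9.6% ÷ 12 = 0.8%
Balance at month 2: $835,700.0000 × (1 + 0.008)^2 = $849,124.6848
After $284,100.00 payment: $849,124.6848 − $284,100.00 = $565,024.6848
Balance at month 8: $565,024.6848 × (1 + 0.008)^6 = $592,694.1140…
After $267,400.00 payment: $592,694.1140… − $267,400.00 = $325,294.1140…
Balance at month 18: $325,294.1140… × (1 + 0.008)^10 = $352,274.7588…
Penalty: 18 × 1.25% × $835,700.00 = $188,032.50
Final settlement = outstanding balance + penalty = $352,274.7588… + $188,032.50 = $540,307.26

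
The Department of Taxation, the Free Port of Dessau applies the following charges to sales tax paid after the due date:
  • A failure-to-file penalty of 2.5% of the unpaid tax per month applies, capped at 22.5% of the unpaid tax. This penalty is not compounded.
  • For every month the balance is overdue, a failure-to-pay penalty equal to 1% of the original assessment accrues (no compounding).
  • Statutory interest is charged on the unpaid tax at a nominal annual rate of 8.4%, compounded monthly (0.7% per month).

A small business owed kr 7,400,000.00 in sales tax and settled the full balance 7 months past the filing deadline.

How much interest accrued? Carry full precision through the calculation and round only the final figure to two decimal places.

Interest: kr 7,400,000.00 × ((1 + 0.007)^7 − 1) = kr 7,400,000.00 × 0.0500411… = kr 370,304.0615…

kr 370,304.06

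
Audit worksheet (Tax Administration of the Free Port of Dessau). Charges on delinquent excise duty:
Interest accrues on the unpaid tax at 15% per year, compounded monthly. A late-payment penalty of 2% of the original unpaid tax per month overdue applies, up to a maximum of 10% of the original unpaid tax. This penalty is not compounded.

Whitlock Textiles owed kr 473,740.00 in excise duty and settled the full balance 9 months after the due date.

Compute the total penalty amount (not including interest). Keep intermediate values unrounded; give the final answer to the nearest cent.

kr 47,374.00

Penalty (uncapped): 9 × 2% × kr 473,740.00 = kr 85,273.20; cap = 10% × kr 473,740.00 = kr 47,374.00 → penalty = kr 47,374.00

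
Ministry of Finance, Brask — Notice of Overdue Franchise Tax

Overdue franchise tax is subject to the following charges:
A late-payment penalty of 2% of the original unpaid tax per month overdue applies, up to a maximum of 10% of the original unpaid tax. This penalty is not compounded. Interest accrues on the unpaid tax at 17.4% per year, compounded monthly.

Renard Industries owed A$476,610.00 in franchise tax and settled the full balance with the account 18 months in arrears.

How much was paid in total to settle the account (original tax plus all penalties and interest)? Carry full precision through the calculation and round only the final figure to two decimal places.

Penalty (uncapped): 18 × 2% × A$476,610.00 = A$171,579.60; cap = 10% × A$476,610.00 = A$47,661.00 → penalty = A$47,661.00
Interest (17.4%/yr ÷ 12 = 1.45%/month): A$476,610.00 × ((1 + 0.0145)^18 − 1) = A$140,979.7435…
Total = A$476,610.00 + A$47,661.0000 + A$140,979.7435… = A$665,250.74

A$665,250.74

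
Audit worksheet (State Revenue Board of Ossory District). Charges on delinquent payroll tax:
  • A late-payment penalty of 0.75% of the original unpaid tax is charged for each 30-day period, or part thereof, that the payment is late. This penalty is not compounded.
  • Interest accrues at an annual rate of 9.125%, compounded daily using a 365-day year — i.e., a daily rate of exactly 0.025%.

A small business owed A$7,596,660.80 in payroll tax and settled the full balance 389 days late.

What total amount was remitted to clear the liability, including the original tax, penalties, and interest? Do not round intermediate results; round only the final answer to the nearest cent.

A$9,113,125.05

Penalty periods: ⌈389/30⌉ = 13; penalty = 13 × 0.75% × A$7,596,660.80 = A$740,674.43…
Interest: A$7,596,660.80 × ((1 + 0.00025)^389 − 1) = A$7,596,660.80 × 0.10212248… = A$775,789.8226…
Total = A$7,596,660.80 + A$740,674.4280 + A$775,789.8226… = A$9,113,125.05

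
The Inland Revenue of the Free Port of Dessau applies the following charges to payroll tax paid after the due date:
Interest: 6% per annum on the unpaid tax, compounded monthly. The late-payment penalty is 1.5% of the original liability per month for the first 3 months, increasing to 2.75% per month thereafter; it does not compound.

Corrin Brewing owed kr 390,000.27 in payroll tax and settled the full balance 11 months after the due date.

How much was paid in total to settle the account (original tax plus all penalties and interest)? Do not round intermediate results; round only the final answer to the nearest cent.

Penalty, months 1–3: 3 × 1.5% × kr 390,000.27 = kr 17,550.01…
Penalty, months 4–11: 8 × 2.75% × kr 390,000.27 = kr 85,800.06…
Interest (6%/yr ÷ 12 = 0.5%/month): kr 390,000.27 × ((1 + 0.005)^11 − 1) = kr 21,994.3900…
Total = kr 390,000.27 + kr 103,350.0716… + kr 21,994.3900… = kr 515,344.73

kr 515,344.73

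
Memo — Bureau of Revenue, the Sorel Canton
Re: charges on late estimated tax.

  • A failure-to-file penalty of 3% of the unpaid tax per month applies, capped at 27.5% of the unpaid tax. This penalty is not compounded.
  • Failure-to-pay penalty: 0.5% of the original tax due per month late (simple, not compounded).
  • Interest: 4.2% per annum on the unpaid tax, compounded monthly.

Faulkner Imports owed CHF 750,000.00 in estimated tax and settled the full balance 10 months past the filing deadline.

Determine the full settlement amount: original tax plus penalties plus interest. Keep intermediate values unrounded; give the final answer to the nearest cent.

CHF 1,020,417.32

Failure-to-file: 10 × 3% × CHF 750,000.00 = CHF 225,000.00, capped at 27.5% × CHF 750,000.00 = CHF 206,250.00
Failure-to-pay penalty: 10 × 0.5% × CHF 750,000.00 = CHF 37,500.00
Interest (4.2%/yr ÷ 12 = 0.35%/month): CHF 750,000.00 × ((1 + 0.0035)^10 − 1) = CHF 26,667.3200…
Total = CHF 750,000.00 + CHF 243,750.0000 + CHF 26,667.3200… = CHF 1,020,417.32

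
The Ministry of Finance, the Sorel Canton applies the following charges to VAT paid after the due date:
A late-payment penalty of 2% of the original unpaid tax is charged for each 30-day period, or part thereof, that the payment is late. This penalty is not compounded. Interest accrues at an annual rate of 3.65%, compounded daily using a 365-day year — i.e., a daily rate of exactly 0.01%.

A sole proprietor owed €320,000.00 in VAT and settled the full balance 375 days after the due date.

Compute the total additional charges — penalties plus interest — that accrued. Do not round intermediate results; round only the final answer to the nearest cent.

€95,427.22

Penalty periods: ⌈375/30⌉ = 13; penalty = 13 × 2% × €320,000.00 = €83,200.00
Interest: €320,000.00 × ((1 + 0.0001)^375 − 1) = €320,000.00 × 0.03821005… = €12,227.2162…
Penalties + interest = €83,200.0000 + €12,227.2162… = €95,427.22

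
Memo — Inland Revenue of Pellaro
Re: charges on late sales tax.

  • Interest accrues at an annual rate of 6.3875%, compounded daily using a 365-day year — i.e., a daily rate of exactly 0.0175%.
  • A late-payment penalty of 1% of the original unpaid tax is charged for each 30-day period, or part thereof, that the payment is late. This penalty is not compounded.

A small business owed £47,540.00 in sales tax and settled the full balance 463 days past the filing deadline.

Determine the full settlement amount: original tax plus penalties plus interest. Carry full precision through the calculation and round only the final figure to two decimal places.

£59,158.32

Penalty periods: ⌈463/30⌉ = 16; penalty = 16 × 1% × £47,540.00 = £7,606.40
Interest: £47,540.00 × ((1 + 0.000175)^463 − 1) = £47,540.00 × 0.08439032… = £4,011.9158…
Total = £47,540.00 + £7,606.4000 + £4,011.9158… = £59,158.32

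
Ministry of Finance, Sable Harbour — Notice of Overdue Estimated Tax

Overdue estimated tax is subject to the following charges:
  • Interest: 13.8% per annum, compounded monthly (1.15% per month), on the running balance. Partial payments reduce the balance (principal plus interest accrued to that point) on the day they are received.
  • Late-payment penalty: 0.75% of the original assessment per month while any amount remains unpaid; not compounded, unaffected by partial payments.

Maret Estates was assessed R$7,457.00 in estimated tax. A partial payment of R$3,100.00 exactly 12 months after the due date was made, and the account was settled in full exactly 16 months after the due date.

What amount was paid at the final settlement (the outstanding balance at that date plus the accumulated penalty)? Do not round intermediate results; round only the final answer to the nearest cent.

Balance at month 12: R$7,457.0000 × (1 + 0.0115)^12 = R$8,553.7152…
After R$3,100.00 payment: R$8,553.7152… − R$3,100.00 = R$5,453.7152…
Balance at month 16: R$5,453.7152… × (1 + 0.0115)^4 = R$5,708.9469…
Penalty: 16 × 0.75% × R$7,457.00 = R$894.84
Final settlement = outstanding balance + penalty = R$5,708.9469… + R$894.84 = R$6,603.79

R$6,603.79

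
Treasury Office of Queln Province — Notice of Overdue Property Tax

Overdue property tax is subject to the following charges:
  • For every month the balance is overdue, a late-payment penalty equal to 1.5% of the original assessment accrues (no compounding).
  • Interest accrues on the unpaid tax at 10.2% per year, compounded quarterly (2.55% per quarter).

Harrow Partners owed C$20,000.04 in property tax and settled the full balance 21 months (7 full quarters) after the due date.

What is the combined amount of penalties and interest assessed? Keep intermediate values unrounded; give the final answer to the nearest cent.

C$10,155.03

Late-payment penalty = 1.5% × C$20,000.04 × 21 mo = C$6,300.01…
Interest: C$20,000.04 × ((1 + 0.0255)^7 − 1) = C$20,000.04 × 0.1927506… = C$3,855.0202…
Penalties + interest = C$6,300.0126 + C$3,855.0202… = C$10,155.03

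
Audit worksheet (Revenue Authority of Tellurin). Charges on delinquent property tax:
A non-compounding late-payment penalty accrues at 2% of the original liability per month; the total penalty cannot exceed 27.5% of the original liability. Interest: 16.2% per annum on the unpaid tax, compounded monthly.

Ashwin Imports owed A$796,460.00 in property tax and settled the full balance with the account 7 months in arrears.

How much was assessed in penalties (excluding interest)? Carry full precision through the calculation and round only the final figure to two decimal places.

Penalty: 7 × 2% × A$796,460.00 = A$111,504.40 (below the 27.5% cap of A$219,026.50)

A$111,504.40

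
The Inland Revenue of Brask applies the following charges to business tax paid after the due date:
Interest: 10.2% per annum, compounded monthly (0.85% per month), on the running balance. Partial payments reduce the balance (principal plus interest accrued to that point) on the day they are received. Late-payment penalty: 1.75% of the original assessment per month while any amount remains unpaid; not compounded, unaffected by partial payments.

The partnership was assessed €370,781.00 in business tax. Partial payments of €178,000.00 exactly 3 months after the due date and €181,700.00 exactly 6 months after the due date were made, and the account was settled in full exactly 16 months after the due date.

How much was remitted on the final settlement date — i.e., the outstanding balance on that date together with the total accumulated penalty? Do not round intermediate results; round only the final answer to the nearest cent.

Balance at month 3: €370,781.0000 × (1 + 0.0085)^3 = €380,316.5100…
After €178,000.00 payment: €380,316.5100… − €178,000.00 = €202,316.5100…
Balance at month 6: €202,316.5100… × (1 + 0.0085)^3 = €207,519.5573…
After €181,700.00 payment: €207,519.5573… − €181,700.00 = €25,819.5573…
Balance at month 16: €25,819.5573… × (1 + 0.0085)^10 = €28,100.0969…
Penalty: 16 × 1.75% × €370,781.00 = €103,818.68
Final settlement = outstanding balance + penalty = €28,100.0969… + €103,818.68 = €131,918.78

€131,918.78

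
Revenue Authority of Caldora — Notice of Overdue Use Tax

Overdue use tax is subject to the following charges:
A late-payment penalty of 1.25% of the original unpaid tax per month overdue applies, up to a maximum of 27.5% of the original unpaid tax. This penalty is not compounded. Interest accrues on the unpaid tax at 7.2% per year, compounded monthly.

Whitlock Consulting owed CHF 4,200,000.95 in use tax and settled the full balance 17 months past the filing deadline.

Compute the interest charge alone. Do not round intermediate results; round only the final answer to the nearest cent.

Interest (7.2%/yr ÷ 12 = 0.6%/month): CHF 4,200,000.95 × ((1 + 0.006)^17 − 1) = CHF 449,593.3571…

CHF 449,593.36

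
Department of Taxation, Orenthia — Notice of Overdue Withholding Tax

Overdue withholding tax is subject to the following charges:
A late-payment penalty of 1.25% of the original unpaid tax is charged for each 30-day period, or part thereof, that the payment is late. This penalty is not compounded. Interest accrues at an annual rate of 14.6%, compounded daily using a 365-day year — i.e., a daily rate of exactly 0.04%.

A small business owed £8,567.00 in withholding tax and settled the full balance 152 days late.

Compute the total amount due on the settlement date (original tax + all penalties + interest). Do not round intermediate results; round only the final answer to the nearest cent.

Penalty periods: ⌈152/30⌉ = 6; penalty = 6 × 1.25% × £8,567.00 = £642.53…
Interest: £8,567.00 × ((1 + 0.0004)^152 − 1) = £8,567.00 × 0.06267344… = £536.9233…
Total = £8,567.00 + £642.5250 + £536.9233… = £9,746.45

£9,746.45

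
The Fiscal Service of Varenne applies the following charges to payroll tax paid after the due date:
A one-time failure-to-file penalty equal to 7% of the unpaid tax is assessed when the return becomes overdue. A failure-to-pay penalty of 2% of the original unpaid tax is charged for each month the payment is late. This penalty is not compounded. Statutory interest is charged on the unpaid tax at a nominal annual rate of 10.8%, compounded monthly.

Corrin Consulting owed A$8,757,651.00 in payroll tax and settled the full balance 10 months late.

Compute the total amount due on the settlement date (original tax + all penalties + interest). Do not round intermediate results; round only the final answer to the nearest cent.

Failure-to-file penalty: 7% × A$8,757,651.00 = A$613,035.57
Failure-to-pay penalty: 10 × 2% × A$8,757,651.00 = A$1,751,530.20
Interest (10.8%/yr ÷ 12 = 0.9%/month): A$8,757,651.00 × ((1 + 0.009)^10 − 1) = A$820,888.5449…
Total = A$8,757,651.00 + A$2,364,565.7700 + A$820,888.5449… = A$11,943,105.31

A$11,943,105.31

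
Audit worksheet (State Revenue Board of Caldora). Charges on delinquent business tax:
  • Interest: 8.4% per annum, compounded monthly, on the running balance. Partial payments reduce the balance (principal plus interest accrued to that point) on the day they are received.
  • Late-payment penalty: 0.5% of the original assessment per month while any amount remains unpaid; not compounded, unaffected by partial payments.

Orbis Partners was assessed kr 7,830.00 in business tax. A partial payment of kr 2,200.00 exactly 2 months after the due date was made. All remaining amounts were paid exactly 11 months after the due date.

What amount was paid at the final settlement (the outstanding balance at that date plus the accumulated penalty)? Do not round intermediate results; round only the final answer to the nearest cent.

kr 6,542.57

Monthly rate = 8.4% ÷ 12 = 0.7%
Balance at month 2: kr 7,830.0000 × (1 + 0.007)^2 = kr 7,940.0037…
After kr 2,200.00 payment: kr 7,940.0037… − kr 2,200.00 = kr 5,740.0037…
Balance at month 11: kr 5,740.0037… × (1 + 0.007)^9 = kr 6,111.9164…
Penalty: 11 × 0.5% × kr 7,830.00 = kr 430.65
Final settlement = outstanding balance + penalty = kr 6,111.9164… + kr 430.65 = kr 6,542.57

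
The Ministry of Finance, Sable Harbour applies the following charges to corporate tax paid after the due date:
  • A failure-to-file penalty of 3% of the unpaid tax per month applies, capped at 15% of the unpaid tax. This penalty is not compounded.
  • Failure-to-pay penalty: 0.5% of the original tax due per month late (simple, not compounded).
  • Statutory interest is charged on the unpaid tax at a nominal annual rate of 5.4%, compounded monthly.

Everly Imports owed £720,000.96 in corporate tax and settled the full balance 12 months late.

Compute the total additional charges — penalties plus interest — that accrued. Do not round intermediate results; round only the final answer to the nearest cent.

£191,057.12

Failure-to-file: 12 × 3% × £720,000.96 = £259,200.35…, capped at 15% × £720,000.96 = £108,000.14…
Failure-to-pay penalty = 0.5% × £720,000.96 × 12 mo = £43,200.06…
Interest (5.4%/yr ÷ 12 = 0.45%/month): £720,000.96 × ((1 + 0.0045)^12 − 1) = £39,856.9145…
Penalties + interest = £151,200.2016 + £39,856.9145… = £191,057.12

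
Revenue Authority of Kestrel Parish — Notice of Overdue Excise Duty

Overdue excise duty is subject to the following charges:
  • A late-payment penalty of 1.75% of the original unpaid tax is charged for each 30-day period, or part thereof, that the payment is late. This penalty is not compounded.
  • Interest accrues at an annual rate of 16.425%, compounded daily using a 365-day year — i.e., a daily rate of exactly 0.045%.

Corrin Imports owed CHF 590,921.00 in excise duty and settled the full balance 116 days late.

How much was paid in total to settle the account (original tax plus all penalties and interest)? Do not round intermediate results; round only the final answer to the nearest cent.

Penalty periods: ⌈116/30⌉ = 4; penalty = 4 × 1.75% × CHF 590,921.00 = CHF 41,364.47
Interest: CHF 590,921.00 × ((1 + 0.00045)^116 − 1) = CHF 590,921.00 × 0.05357407… = CHF 31,658.0419…
Total = CHF 590,921.00 + CHF 41,364.4700 + CHF 31,658.0419… = CHF 663,943.51

CHF 663,943.51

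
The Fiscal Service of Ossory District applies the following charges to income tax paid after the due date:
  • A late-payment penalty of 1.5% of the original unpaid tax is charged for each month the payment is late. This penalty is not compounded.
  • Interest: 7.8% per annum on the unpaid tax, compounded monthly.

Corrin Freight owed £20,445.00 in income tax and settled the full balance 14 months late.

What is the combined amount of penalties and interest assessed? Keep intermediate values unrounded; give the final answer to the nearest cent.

Late-payment penalty: 14 × 1.5% × £20,445.00 = £4,293.45
Interest (7.8%/yr ÷ 12 = 0.65%/month): £20,445.00 × ((1 + 0.0065)^14 − 1) = £1,941.1817…
Penalties + interest = £4,293.4500 + £1,941.1817… = £6,234.63

£6,234.63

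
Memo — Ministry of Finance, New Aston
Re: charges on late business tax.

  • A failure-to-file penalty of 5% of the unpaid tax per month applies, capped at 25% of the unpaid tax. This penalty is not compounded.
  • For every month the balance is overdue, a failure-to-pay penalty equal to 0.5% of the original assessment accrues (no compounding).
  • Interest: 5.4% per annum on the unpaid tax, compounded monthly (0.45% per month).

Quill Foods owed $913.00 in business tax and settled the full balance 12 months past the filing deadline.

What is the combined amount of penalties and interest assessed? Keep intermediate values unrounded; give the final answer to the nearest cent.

Failure-to-file: 12 × 5% × $913.00 = $547.80, capped at 25% × $913.00 = $228.25
Failure-to-pay penalty: 12 × 0.5% × $913.00 = $54.78
Interest: $913.00 × ((1 + 0.0045)^12 − 1) = $913.00 × 0.0553568… = $50.5407…
Penalties + interest = $283.0300 + $50.5407… = $333.57

$333.57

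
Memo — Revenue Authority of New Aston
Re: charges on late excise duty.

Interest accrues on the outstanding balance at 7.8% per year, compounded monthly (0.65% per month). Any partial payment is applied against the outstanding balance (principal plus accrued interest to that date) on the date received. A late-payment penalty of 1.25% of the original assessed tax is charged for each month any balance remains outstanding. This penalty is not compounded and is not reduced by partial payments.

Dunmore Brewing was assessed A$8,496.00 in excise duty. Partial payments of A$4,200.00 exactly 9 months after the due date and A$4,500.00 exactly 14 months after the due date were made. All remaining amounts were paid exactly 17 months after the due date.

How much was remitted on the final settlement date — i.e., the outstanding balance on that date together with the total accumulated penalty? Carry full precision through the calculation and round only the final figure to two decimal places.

A$2,278.89

Balance at month 9: A$8,496.0000 × (1 + 0.0065)^9 = A$9,006.1363…
After A$4,200.00 payment: A$9,006.1363… − A$4,200.00 = A$4,806.1363…
Balance at month 14: A$4,806.1363… × (1 + 0.0065)^5 = A$4,964.3796…
After A$4,500.00 payment: A$4,964.3796… − A$4,500.00 = A$464.3796…
Balance at month 17: A$464.3796… × (1 + 0.0065)^3 = A$473.4940…
Penalty: 17 × 1.25% × A$8,496.00 = A$1,805.40
Final settlement = outstanding balance + penalty = A$473.4940… + A$1,805.40 = A$2,278.89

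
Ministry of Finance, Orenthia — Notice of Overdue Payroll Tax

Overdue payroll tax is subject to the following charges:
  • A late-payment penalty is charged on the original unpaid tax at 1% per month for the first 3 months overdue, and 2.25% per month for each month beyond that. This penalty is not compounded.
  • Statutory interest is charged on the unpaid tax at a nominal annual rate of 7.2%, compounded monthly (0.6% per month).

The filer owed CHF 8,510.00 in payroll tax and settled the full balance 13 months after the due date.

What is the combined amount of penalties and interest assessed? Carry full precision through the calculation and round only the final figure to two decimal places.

CHF 2,858.26

Penalty, months 1–3: 3 × 1% × CHF 8,510.00 = CHF 255.30
Penalty, months 4–13: 10 × 2.25% × CHF 8,510.00 = CHF 1,914.75
Interest: CHF 8,510.00 × ((1 + 0.006)^13 − 1) = CHF 8,510.00 × 0.0808707… = CHF 688.2098…
Penalties + interest = CHF 2,170.0500 + CHF 688.2098… = CHF 2,858.26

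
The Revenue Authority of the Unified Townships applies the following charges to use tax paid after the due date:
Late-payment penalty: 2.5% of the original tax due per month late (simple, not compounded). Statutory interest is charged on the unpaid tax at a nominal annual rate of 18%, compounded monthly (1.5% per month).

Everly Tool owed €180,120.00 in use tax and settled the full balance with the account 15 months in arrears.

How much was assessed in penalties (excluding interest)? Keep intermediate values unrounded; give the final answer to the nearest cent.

Late-payment penalty: 15 × 2.5% × €180,120.00 = €67,545.00

€67,545.00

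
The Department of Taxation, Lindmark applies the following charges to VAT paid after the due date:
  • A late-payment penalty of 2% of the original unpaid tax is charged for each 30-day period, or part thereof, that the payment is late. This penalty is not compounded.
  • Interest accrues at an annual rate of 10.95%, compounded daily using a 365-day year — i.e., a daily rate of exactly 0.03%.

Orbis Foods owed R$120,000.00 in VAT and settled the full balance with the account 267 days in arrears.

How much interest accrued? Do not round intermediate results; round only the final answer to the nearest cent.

Interest: R$120,000.00 × ((1 + 0.0003)^267 − 1) = R$120,000.00 × 0.08338239… = R$10,005.8865…

R$10,005.89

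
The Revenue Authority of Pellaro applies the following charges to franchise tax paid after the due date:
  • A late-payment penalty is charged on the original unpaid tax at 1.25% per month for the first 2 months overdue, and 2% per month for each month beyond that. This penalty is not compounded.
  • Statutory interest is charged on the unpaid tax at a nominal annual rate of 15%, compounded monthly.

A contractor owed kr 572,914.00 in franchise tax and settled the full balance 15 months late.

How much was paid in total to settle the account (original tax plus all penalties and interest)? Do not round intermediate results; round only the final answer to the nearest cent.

Penalty, months 1–2: 2 × 1.25% × kr 572,914.00 = kr 14,322.85
Penalty, months 3–15: 13 × 2% × kr 572,914.00 = kr 148,957.64
Interest (15%/yr ÷ 12 = 1.25%/month): kr 572,914.00 × ((1 + 0.0125)^15 − 1) = kr 117,349.5065…
Total = kr 572,914.00 + kr 163,280.4900 + kr 117,349.5065… = kr 853,544.00

kr 853,544.00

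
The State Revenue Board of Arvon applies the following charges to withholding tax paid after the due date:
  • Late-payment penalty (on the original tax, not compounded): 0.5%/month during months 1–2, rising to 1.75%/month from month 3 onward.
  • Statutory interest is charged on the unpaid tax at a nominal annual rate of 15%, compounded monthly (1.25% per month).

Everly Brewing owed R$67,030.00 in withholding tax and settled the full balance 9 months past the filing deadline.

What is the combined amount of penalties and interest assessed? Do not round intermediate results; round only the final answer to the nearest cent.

Penalty, months 1–2: 2 × 0.5% × R$67,030.00 = R$670.30
Penalty, months 3–9: 7 × 1.75% × R$67,030.00 = R$8,211.18…
Interest: R$67,030.00 × ((1 + 0.0125)^9 − 1) = R$67,030.00 × 0.1182922… = R$7,929.1247…
Penalties + interest = R$8,881.4750 + R$7,929.1247… = R$16,810.60

R$16,810.60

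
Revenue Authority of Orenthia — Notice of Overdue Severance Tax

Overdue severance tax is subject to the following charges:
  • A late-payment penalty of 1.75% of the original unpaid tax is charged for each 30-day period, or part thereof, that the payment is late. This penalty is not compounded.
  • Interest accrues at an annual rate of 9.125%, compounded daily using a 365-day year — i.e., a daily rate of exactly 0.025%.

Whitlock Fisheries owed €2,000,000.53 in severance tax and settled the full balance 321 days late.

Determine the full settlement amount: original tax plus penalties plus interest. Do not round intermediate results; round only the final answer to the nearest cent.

Penalty periods: ⌈321/30⌉ = 11; penalty = 11 × 1.75% × €2,000,000.53 = €385,000.10…
Interest: €2,000,000.53 × ((1 + 0.00025)^321 − 1) = €2,000,000.53 × 0.08354706… = €167,094.1557…
Total = €2,000,000.53 + €385,000.1020… + €167,094.1557… = €2,552,094.79

€2,552,094.79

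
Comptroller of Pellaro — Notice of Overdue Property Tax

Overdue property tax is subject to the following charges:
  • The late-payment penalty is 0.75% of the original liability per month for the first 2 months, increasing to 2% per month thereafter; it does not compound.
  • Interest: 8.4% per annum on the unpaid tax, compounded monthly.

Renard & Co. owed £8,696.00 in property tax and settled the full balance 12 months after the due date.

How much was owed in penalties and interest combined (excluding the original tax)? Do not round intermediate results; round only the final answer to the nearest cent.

Penalty, months 1–2: 2 × 0.75% × £8,696.00 = £130.44
Penalty, months 3–12: 10 × 2% × £8,696.00 = £1,739.20
Interest (8.4%/yr ÷ 12 = 0.7%/month): £8,696.00 × ((1 + 0.007)^12 − 1) = £759.2535…
Penalties + interest = £1,869.6400 + £759.2535… = £2,628.89

£2,628.89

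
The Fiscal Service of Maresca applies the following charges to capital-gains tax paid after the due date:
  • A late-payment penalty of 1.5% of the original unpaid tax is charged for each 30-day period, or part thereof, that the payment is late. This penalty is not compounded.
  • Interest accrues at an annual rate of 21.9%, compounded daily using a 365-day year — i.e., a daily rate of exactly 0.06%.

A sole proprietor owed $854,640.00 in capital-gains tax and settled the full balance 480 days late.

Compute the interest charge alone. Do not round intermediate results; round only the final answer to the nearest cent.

Interest: $854,640.00 × ((1 + 0.0006)^480 − 1) = $854,640.00 × 0.33364212… = $285,143.9002…

$285,143.90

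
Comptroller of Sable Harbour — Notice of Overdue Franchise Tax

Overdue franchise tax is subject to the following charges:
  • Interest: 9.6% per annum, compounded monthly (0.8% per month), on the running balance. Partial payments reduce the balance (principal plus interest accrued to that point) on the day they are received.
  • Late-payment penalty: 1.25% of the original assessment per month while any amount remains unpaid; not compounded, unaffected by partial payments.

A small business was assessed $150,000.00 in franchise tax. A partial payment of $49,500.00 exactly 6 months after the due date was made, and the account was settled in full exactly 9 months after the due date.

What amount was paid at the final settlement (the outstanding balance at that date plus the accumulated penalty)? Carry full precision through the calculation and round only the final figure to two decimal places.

$127,329.60

Balance at month 6: $150,000.0000 × (1 + 0.008)^6 = $157,345.5452…
After $49,500.00 payment: $157,345.5452… − $49,500.00 = $107,845.5452…
Balance at month 9: $107,845.5452… × (1 + 0.008)^3 = $110,454.5999…
Penalty: 9 × 1.25% × $150,000.00 = $16,875.00
Final settlement = outstanding balance + penalty = $110,454.5999… + $16,875.00 = $127,329.60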